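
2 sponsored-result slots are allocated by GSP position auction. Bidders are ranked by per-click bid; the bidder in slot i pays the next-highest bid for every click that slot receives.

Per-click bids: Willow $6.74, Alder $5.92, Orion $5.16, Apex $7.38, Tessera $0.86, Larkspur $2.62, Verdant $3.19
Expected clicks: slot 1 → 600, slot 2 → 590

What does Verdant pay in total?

Per-click bids in order: $7.38 (Apex) > $6.74 (Willow) > $5.92 (Alder) > …
Verdant ranks below slot 2 → no slot, pays nothing.

Verdant pays $0.00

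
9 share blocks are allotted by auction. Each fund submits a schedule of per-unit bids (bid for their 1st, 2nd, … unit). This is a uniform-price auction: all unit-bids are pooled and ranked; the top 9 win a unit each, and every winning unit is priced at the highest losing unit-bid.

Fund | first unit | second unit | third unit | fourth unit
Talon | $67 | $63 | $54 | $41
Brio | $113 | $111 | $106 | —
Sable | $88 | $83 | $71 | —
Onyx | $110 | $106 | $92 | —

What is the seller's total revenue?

Total revenue: $603

All unit-bids, highest first — top 9: 113 (Brio-1), 111 (Brio-2), 110 (Onyx-1), 106 (Brio-3), 106 (Onyx-2), 92 (Onyx-3), 88 (Sable-1), 83 (Sable-2), 71 (Sable-3)
First bid not allocated: $67.
Allocation: Brio 3, Onyx 3, Sable 3. Every unit priced at $67.
Revenue = 9 × 67 = $603.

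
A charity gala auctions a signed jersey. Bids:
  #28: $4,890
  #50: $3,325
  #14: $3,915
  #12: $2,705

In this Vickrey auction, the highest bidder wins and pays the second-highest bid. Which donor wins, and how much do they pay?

#28 pays $3,915

Bids ranked: 4,890 (#28) > 3,915 (#14) > 3,325 (#50) > 2,705 (#12)
Second-price: #28 pays #14's bid of $3,915.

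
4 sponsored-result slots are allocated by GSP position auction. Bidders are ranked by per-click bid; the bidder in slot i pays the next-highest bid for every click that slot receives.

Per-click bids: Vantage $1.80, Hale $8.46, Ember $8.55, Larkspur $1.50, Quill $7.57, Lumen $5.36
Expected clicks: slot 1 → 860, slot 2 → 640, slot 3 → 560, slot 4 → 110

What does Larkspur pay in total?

Per-click bids in order: $8.55 (Ember) > $8.46 (Hale) > $7.57 (Quill) > $5.36 (Lumen) > $1.80 (Vantage) > …
Larkspur ranks below slot 4 → no slot, pays nothing.

Larkspur pays $0.00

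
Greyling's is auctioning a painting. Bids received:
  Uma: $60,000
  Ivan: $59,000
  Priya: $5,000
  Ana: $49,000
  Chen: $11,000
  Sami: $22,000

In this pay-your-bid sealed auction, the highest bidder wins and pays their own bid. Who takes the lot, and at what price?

Uma pays $60,000

Pay-your-bid sealed auction: the highest bidder wins and pays their own bid.
Sorting bids: 60,000 (Uma) > 59,000 (Ivan) > 49,000 (Ana) > 22,000 (Sami) > 11,000 (Chen) > 5,000 (Priya)
First-price: Uma pays what they bid, $60,000.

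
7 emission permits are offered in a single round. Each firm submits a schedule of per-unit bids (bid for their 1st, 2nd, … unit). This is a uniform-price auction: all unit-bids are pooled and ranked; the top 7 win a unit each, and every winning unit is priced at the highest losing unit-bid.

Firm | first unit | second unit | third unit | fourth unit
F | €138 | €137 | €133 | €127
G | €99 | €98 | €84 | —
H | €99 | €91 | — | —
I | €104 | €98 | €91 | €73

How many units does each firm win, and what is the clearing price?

F 4, G 1, H 1, I 1; clearing price €98

Pooled unit-bids ranked (top 7): 138 (F-1), 137 (F-2), 133 (F-3), 127 (F-4), 104 (I-1), 99 (G-1), 99 (H-1)
First bid not allocated: €98.
Allocation: F 4, G 1, H 1, I 1.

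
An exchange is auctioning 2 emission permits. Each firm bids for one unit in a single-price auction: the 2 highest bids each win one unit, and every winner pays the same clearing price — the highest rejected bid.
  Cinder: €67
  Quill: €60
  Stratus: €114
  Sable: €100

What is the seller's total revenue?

Total revenue: €134

Bids ranked high→low: 114 (Stratus), 100 (Sable), 67 (Cinder), 60 (Quill)
The 2 highest are Stratus, Sable.
Clearing price = highest rejected bid = €67.
Total revenue = 2 × €67 = €134.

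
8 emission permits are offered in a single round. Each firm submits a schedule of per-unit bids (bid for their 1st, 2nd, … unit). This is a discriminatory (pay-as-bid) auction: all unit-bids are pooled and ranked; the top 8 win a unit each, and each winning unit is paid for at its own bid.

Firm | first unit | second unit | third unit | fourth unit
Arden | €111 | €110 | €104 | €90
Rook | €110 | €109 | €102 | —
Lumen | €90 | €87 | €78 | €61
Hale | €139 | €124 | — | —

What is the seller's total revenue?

Pooled unit-bids ranked (top 8): 139 (Hale-1), 124 (Hale-2), 111 (Arden-1), 110 (Arden-2), 110 (Rook-1), 109 (Rook-2), 104 (Arden-3), 102 (Rook-3)
Next rejected bid: €90 (not a price — pay-as-bid).
Each winning unit pays its own bid.
Revenue = 139 + 124 + 111 + 110 + 110 + 109 + 104 + 102 = €909.

Total revenue: €909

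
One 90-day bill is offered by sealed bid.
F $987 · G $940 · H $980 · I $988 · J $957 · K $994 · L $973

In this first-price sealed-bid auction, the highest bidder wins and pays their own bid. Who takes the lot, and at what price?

K pays $994

First-price sealed-bid auction: the highest bidder wins and pays their own bid.
Sorting bids: 994 (K) > 988 (I) > 987 (F) > 980 (H) > 973 (L) > 957 (J) > …
K has the highest bid and pays exactly that: $994.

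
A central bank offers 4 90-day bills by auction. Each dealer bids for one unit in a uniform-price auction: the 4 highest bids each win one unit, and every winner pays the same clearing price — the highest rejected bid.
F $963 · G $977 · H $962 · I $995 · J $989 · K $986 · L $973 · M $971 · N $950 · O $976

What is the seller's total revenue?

Ordering the bids: 995 (I), 989 (J), 986 (K), 977 (G), 976 (O), 973 (L), …
The 4 highest are I, J, K, G.
First losing bid is O's $976, which sets the uniform price.
Total revenue = 4 × $976 = $3,904.

Total revenue: $3,904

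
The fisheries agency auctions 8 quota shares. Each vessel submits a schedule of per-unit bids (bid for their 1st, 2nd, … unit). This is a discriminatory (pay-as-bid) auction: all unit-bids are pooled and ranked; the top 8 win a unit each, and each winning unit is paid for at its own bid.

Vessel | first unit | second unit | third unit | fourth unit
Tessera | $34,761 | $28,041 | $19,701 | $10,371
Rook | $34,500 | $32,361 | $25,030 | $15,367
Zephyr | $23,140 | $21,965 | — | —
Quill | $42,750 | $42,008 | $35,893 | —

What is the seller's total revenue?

Total revenue: $275,344

Merging the schedules and taking the best 8: 42,750 (Quill-1), 42,008 (Quill-2), 35,893 (Quill-3), 34,761 (Tessera-1), 34,500 (Rook-1), 32,361 (Rook-2), 28,041 (Tessera-2), 25,030 (Rook-3)
Next rejected bid: $23,140 (not a price — pay-as-bid).
Each winning unit pays its own bid.
Revenue = 42,750 + 42,008 + 35,893 + 34,761 + 34,500 + 32,361 + 28,041 + 25,030 = $275,344.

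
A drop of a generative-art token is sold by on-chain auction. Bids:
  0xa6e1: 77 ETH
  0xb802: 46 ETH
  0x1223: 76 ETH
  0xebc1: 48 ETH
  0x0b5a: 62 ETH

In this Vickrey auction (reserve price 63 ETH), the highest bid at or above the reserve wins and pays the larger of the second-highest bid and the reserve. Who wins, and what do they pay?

Bids ranked: 77 (0xa6e1) > 76 (0x1223) > 62 (0x0b5a) > 48 (0xebc1) > 46 (0xb802)
0xa6e1 has the top bid at or above the reserve (77 ETH).
max(second-highest 76 ETH, reserve 63 ETH) = 76 ETH; the reserve does not bind.

0xa6e1 pays 76 ETH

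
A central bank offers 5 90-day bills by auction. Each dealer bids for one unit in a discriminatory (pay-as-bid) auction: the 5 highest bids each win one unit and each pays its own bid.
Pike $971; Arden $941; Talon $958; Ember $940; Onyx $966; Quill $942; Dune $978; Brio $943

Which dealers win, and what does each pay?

Ordering the bids: 978 (Dune), 971 (Pike), 966 (Onyx), 958 (Talon), 943 (Brio), 942 (Quill), 941 (Arden), …
Winners (5 units): Dune, Pike, Onyx, Talon, Brio.
Each winner pays its own bid: Dune $978, Pike $971, Onyx $966, Talon $958, Brio $943.

Dune $978, Pike $971, Onyx $966, Talon $958, Brio $943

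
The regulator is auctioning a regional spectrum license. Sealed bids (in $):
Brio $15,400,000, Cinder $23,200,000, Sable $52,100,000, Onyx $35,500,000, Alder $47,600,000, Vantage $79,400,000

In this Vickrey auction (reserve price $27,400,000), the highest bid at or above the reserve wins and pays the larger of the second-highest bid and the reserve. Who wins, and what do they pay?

Vantage pays $52,100,000

Vickrey auction (reserve price $27,400,000): the highest bid at or above the reserve wins and pays the larger of the second-highest bid and the reserve.
Bids in order: 79,400,000 (Vantage) > 52,100,000 (Sable) > 47,600,000 (Alder) > 35,500,000 (Onyx) > 23,200,000 (Cinder) > 15,400,000 (Brio)
Highest eligible bid: Vantage at $79,400,000.
Second-highest bid $52,100,000 exceeds the reserve $27,400,000 → payment $52,100,000.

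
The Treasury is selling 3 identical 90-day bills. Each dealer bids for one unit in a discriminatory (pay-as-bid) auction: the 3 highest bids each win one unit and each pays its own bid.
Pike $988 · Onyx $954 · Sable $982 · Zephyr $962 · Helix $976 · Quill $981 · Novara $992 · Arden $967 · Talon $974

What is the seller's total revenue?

Bids ranked high→low: 992 (Novara), 988 (Pike), 982 (Sable), 981 (Quill), 976 (Helix), …
Top 3: Novara, Pike, Sable.
Total revenue = 992 + 988 + 982 = $2,962.

Total revenue: $2,962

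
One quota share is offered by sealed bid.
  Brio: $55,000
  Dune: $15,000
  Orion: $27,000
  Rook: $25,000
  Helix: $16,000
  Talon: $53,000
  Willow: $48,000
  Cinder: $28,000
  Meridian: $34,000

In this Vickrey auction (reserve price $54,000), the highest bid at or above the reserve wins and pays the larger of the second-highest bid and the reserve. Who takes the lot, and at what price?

Brio pays $54,000

Rule: the highest bid at or above the reserve wins and pays the larger of the second-highest bid and the reserve.
Bids ranked: 55,000 (Brio) > 53,000 (Talon) > 48,000 (Willow) > 34,000 (Meridian) > 28,000 (Cinder) > 27,000 (Orion) > …
Highest eligible bid: Brio at $55,000.
max(second-highest $53,000, reserve $54,000) = $54,000.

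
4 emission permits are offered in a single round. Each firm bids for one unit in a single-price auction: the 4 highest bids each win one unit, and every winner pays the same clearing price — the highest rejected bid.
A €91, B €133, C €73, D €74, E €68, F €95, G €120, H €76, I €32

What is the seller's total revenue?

Bids ranked high→low: 133 (B), 120 (G), 95 (F), 91 (A), 76 (H), 74 (D), …
Winners (4 units): B, G, F, A.
Clearing price = highest rejected bid = €76.
Total revenue = 4 × €76 = €304.

Total revenue: €304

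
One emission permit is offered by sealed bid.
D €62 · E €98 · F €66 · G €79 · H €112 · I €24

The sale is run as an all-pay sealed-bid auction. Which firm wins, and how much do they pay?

H pays €112

Bids ranked: 112 (H) > 98 (E) > 79 (G) > 66 (F) > 62 (D) > 24 (I)
H wins with the top bid; all bids are sunk regardless.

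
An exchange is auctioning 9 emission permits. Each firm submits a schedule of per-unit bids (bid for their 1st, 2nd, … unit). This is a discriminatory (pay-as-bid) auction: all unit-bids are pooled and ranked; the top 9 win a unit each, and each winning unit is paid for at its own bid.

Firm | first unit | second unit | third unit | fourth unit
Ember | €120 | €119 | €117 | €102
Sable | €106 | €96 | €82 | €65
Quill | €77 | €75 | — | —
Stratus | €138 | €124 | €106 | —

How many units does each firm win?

All unit-bids, highest first — top 9: 138 (Stratus-1), 124 (Stratus-2), 120 (Ember-1), 119 (Ember-2), 117 (Ember-3), 106 (Sable-1), 106 (Stratus-3), 102 (Ember-4), 96 (Sable-2)
Next rejected bid: €82 (not a price — pay-as-bid).
Allocation: Ember 4, Sable 2, Stratus 3.

Ember 4, Sable 2, Stratus 3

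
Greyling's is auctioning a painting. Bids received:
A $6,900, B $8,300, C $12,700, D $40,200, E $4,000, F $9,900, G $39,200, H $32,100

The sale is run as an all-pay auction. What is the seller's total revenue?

Total revenue: $153,300

Bids in order: 40,200 (D) > 39,200 (G) > 32,100 (H) > 12,700 (C) > 9,900 (F) > 8,300 (B) > …
D wins with the top bid; all bids are sunk regardless.
Every bidder forfeits their bid regardless of winning.
Revenue = 6,900 + 8,300 + 12,700 + 40,200 + 4,000 + 9,900 + 39,200 + 32,100 = $153,300.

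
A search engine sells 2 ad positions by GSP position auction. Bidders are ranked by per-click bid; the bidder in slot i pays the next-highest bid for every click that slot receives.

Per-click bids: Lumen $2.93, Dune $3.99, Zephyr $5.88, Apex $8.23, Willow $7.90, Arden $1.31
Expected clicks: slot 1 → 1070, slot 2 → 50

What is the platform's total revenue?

Ranked by bid: $8.23 (Apex) > $7.90 (Willow) > $5.88 (Zephyr) > …
Slot 1: Apex pays $7.90 × 1070 = $8453.00
Slot 2: Willow pays $5.88 × 50 = $294.00
Total = $8747.00

Total revenue: $8747.00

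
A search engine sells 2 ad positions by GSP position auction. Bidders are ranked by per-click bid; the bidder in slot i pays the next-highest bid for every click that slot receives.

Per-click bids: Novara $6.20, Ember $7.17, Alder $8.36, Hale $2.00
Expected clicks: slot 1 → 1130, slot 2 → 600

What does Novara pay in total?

Novara pays $0.00

Sorting advertisers: $8.36 (Alder) > $7.17 (Ember) > $6.20 (Novara) > …
Novara ranks below slot 2 → no slot, pays nothing.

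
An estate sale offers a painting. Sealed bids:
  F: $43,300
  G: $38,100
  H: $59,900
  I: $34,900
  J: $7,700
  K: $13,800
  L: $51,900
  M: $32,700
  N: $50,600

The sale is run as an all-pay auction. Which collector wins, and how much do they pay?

H pays $59,900

Bids ranked: 59,900 (H) > 51,900 (L) > 50,600 (N) > 43,300 (F) > 38,100 (G) > 34,900 (I) > …
H wins with the top bid; all bids are sunk regardless.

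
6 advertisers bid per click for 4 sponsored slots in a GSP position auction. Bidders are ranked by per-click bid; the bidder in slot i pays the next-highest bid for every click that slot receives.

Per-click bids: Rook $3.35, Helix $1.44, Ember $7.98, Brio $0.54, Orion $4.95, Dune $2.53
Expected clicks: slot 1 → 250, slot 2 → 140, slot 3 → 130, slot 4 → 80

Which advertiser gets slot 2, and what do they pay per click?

Per-click bids in order: $7.98 (Ember) > $4.95 (Orion) > $3.35 (Rook) > $2.53 (Dune) > $1.44 (Helix) > …
Slot 2 goes to the second-ranked bidder, Orion, who pays the next bid down: $3.35/click.

Orion; $3.35 per click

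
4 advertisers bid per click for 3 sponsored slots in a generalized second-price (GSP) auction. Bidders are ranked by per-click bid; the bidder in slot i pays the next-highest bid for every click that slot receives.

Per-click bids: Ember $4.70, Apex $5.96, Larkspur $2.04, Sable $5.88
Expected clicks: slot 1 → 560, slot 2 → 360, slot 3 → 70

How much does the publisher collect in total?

Sorting advertisers: $5.96 (Apex) > $5.88 (Sable) > $4.70 (Ember) > $2.04 (Larkspur)
Slot 1: Apex pays $5.88 × 560 = $3292.80
Slot 2: Sable pays $4.70 × 360 = $1692.00
Slot 3: Ember pays $2.04 × 70 = $142.80
Total = $5127.60

Total revenue: $5127.60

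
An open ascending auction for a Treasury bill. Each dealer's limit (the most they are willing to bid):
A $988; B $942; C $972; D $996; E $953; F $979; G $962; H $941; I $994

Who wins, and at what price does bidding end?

Ascending (English) auction: the price rises until one bidder remains; the winner pays the price at which the last rival dropped out.
Limits in order: 996 (D) > 994 (I) > 988 (A) > 979 (F) > 972 (C) > 962 (G) > …
Once the price passes $994, only D is left; the hammer falls at I's limit of $994.

D wins at $994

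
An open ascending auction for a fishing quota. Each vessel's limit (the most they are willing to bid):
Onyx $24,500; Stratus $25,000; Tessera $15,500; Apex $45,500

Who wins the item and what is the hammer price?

Apex wins at $25,000

Ascending (English) auction: the price rises until one bidder remains; the winner pays the price at which the last rival dropped out.
Sorting limits: 45,500 (Apex) > 25,000 (Stratus) > 24,500 (Onyx) > 15,500 (Tessera)
Bidding ends when Stratus exits at $25,000; Apex takes it.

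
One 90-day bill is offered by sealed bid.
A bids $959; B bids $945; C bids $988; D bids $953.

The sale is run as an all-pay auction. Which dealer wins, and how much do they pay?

C pays $988

Bids in order: 988 (C) > 959 (A) > 953 (D) > 945 (B)
C wins with the top bid; all bids are sunk regardless.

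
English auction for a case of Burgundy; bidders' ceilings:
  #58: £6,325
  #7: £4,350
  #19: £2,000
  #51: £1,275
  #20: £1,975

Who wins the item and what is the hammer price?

#58 wins at £4,350

Sorting limits: 6,325 (#58) > 4,350 (#7) > 2,000 (#19) > 1,975 (#20) > 1,275 (#51)
#7 is the last rival to drop out, at £4,350; #58 remains and wins at that price.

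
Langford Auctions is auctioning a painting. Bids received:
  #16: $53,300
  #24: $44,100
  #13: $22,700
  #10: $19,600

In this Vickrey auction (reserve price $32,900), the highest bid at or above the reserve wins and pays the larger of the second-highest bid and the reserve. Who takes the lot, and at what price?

Sorting bids: 53,300 (#16) > 44,100 (#24) > 22,700 (#13) > 19,600 (#10)
Highest eligible bid: #16 at $53,300.
Second-highest bid $44,100 exceeds the reserve $32,900 → payment $44,100.

#16 pays $44,100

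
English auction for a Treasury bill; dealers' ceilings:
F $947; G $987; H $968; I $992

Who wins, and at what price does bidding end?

I wins at $987

Limits in order: 992 (I) > 987 (G) > 968 (H) > 947 (F)
Bidding ends when G exits at $987; I takes it.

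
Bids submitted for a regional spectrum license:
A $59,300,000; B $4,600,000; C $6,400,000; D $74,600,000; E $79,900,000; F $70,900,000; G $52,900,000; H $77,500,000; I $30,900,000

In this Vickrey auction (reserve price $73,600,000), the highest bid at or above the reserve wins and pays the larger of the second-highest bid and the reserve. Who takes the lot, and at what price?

Vickrey auction (reserve price $73,600,000): the highest bid at or above the reserve wins and pays the larger of the second-highest bid and the reserve.
Bids ranked: 79,900,000 (E) > 77,500,000 (H) > 74,600,000 (D) > 70,900,000 (F) > 59,300,000 (A) > 52,900,000 (G) > …
Highest eligible bid: E at $79,900,000.
max(second-highest $77,500,000, reserve $73,600,000) = $77,500,000; the reserve does not bind.

E pays $77,500,000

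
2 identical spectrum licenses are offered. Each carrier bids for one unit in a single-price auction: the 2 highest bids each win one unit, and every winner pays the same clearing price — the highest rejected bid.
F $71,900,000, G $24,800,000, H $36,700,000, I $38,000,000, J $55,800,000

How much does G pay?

G pays $0

Ordering the bids: 71,900,000 (F), 55,800,000 (J), 38,000,000 (I), 36,700,000 (H), …
Winners (2 units): F, J.
Clearing price = highest rejected bid = $38,000,000.
G does not win → pays $0.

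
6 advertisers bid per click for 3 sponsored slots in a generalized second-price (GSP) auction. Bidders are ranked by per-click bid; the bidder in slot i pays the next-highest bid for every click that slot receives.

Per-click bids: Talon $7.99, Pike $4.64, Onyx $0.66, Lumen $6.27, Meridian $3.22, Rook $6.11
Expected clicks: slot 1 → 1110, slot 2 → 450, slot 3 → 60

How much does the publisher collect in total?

Total revenue: $9987.60

Per-click bids in order: $7.99 (Talon) > $6.27 (Lumen) > $6.11 (Rook) > $4.64 (Pike) > …
Slot 1: Talon pays $6.27 × 1110 = $6959.70
Slot 2: Lumen pays $6.11 × 450 = $2749.50
Slot 3: Rook pays $4.64 × 60 = $278.40
Total = $9987.60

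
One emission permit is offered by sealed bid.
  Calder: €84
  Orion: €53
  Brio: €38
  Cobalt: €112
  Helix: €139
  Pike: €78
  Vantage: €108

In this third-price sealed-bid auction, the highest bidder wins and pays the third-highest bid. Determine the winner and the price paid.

Bids ranked: 139 (Helix) > 112 (Cobalt) > 108 (Vantage) > 84 (Calder) > 78 (Pike) > 53 (Orion) > …
Helix is highest; pays the third-highest bid, €108.

Helix pays €108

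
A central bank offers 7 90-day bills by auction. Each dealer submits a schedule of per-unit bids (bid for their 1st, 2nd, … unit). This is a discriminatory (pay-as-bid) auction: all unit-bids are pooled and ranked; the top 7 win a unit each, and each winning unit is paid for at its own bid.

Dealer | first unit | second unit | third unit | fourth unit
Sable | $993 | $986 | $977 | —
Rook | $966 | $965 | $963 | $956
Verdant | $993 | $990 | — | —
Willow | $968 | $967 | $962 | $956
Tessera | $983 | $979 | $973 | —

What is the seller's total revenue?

Total revenue: $6,901

Merging the schedules and taking the best 7: 993 (Sable-1), 993 (Verdant-1), 990 (Verdant-2), 986 (Sable-2), 983 (Tessera-1), 979 (Tessera-2), 977 (Sable-3)
Next rejected bid: $973 (not a price — pay-as-bid).
Each winning unit pays its own bid.
Revenue = 993 + 993 + 990 + 986 + 983 + 979 + 977 = $6,901.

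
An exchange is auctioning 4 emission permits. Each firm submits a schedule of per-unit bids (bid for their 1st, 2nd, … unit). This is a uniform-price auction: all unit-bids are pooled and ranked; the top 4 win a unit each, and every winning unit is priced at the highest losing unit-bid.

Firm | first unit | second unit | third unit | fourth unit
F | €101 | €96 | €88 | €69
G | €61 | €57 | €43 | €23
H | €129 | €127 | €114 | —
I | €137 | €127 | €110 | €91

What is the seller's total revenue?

Total revenue: €456

Merging the schedules and taking the best 4: 137 (I-1), 129 (H-1), 127 (H-2), 127 (I-2)
The (k+1)-th unit-bid is €114.
Allocation: H 2, I 2. Every unit priced at €114.
Revenue = 4 × 114 = €456.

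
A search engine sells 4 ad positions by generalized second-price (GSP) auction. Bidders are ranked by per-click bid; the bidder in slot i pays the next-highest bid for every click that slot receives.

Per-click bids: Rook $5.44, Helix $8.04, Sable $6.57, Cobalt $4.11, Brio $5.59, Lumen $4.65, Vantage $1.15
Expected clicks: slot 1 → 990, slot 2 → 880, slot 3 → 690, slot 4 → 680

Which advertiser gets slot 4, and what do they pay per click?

Ranked by bid: $8.04 (Helix) > $6.57 (Sable) > $5.59 (Brio) > $5.44 (Rook) > $4.65 (Lumen) > …
Slot 4 goes to the fourth-ranked bidder, Rook, who pays the next bid down: $4.65/click.

Rook; $4.65 per click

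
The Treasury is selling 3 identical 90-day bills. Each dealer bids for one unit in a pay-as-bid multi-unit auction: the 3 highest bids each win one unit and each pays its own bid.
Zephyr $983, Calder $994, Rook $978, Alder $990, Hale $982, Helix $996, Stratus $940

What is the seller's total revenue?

Ordering the bids: 996 (Helix), 994 (Calder), 990 (Alder), 983 (Zephyr), 982 (Hale), …
Top 3: Helix, Calder, Alder.
Total revenue = 996 + 994 + 990 = $2,980.

Total revenue: $2,980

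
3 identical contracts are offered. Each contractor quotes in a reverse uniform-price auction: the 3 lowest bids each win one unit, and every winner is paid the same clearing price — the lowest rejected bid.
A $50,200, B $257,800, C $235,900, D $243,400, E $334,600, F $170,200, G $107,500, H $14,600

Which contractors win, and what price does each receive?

Ordering the bids: 14,600 (H), 50,200 (A), 107,500 (G), 170,200 (F), 235,900 (C), …
The 3 lowest are H, A, G.
First losing bid is F's $170,200, which sets the uniform price.

H, A, G; each is paid $170,200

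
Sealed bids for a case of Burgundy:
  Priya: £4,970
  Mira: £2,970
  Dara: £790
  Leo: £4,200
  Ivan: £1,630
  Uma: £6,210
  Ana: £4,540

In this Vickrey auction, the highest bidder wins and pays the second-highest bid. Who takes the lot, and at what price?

Uma pays £4,970

Vickrey auction: the highest bidder wins and pays the second-highest bid.
Sorting bids: 6,210 (Uma) > 4,970 (Priya) > 4,540 (Ana) > 4,200 (Leo) > 2,970 (Mira) > 1,630 (Ivan) > …
Uma is highest; pays the second-highest bid, £4,970.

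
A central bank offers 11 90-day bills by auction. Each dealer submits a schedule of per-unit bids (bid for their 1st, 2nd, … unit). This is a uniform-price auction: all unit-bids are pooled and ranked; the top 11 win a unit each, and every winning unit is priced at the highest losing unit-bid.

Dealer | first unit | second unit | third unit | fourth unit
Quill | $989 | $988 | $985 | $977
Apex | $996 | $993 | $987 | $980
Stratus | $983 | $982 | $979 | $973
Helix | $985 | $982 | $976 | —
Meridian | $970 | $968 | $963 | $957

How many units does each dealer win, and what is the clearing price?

Apex 4, Helix 2, Quill 3, Stratus 2; clearing price $979

All unit-bids, highest first — top 11: 996 (Apex-1), 993 (Apex-2), 989 (Quill-1), 988 (Quill-2), 987 (Apex-3), 985 (Quill-3), 985 (Helix-1), 983 (Stratus-1), 982 (Stratus-2), 982 (Helix-2), 980 (Apex-4)
The (k+1)-th unit-bid is $979.
Allocation: Apex 4, Helix 2, Quill 3, Stratus 2.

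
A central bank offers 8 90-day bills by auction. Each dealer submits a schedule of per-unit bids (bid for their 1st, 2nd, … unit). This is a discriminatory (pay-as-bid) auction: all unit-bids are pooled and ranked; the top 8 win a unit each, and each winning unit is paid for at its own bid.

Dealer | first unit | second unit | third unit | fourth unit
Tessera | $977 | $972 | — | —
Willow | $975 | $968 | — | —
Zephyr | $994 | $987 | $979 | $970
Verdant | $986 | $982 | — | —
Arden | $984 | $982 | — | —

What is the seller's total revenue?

Total revenue: $7,871

Pooled unit-bids ranked (top 8): 994 (Zephyr-1), 987 (Zephyr-2), 986 (Verdant-1), 984 (Arden-1), 982 (Verdant-2), 982 (Arden-2), 979 (Zephyr-3), 977 (Tessera-1)
Next rejected bid: $975 (not a price — pay-as-bid).
Each winning unit pays its own bid.
Revenue = 994 + 987 + 986 + 984 + 982 + 982 + 979 + 977 = $7,871.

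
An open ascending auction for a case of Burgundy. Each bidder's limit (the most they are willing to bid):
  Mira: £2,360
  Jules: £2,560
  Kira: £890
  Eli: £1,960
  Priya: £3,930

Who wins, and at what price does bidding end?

Limits in order: 3,930 (Priya) > 2,560 (Jules) > 2,360 (Mira) > 1,960 (Eli) > 890 (Kira)
Jules is the last rival to drop out, at £2,560; Priya remains and wins at that price.

Priya wins at £2,560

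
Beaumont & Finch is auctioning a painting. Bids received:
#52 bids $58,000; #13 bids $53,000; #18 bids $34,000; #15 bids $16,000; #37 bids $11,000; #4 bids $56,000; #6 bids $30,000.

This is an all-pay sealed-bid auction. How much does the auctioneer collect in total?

Total revenue: $258,000

All-pay sealed-bid auction: the highest bidder wins the item, but every bidder pays their own bid.
Bids ranked: 58,000 (#52) > 56,000 (#4) > 53,000 (#13) > 34,000 (#18) > 30,000 (#6) > 16,000 (#15) > …
#52 wins with the top bid; all bids are sunk regardless.
Every bidder forfeits their bid regardless of winning.
Revenue = 58,000 + 53,000 + 34,000 + 16,000 + 11,000 + 56,000 + 30,000 = $258,000.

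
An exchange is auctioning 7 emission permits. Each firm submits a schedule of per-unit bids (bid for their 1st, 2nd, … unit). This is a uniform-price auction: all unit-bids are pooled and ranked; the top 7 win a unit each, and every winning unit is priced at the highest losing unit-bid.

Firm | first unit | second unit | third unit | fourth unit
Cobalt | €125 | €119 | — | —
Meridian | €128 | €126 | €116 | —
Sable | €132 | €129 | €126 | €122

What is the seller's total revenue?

Total revenue: €833

Pooled unit-bids ranked (top 7): 132 (Sable-1), 129 (Sable-2), 128 (Meridian-1), 126 (Meridian-2), 126 (Sable-3), 125 (Cobalt-1), 122 (Sable-4)
The (k+1)-th unit-bid is €119.
Allocation: Cobalt 1, Meridian 2, Sable 4. Every unit priced at €119.
Revenue = 7 × 119 = €833.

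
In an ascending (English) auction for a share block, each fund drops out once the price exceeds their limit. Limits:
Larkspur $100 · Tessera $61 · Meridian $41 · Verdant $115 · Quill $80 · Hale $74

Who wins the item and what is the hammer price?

Ascending (English) auction: the price rises until one bidder remains; the winner pays the price at which the last rival dropped out.
Sorting limits: 115 (Verdant) > 100 (Larkspur) > 80 (Quill) > 74 (Hale) > 61 (Tessera) > 41 (Meridian)
Once the price passes $100, only Verdant is left; the hammer falls at Larkspur's limit of $100.

Verdant wins at $100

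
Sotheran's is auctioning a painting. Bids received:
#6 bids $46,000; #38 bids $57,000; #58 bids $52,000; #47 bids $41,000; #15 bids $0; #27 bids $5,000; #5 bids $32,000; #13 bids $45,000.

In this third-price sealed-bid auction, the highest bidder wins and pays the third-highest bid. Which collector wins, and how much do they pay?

#38 pays $46,000

Third-price sealed-bid auction: the highest bidder wins and pays the third-highest bid.
Bids in order: 57,000 (#38) > 52,000 (#58) > 46,000 (#6) > 45,000 (#13) > 41,000 (#47) > 32,000 (#5) > …
#38 wins; payment is bid #3 in the ranking = $46,000.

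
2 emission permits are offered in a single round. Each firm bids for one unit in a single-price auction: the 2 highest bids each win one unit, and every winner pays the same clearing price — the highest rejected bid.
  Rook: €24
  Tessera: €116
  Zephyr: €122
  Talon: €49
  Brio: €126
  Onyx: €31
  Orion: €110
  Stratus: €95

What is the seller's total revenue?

Bids ranked high→low: 126 (Brio), 122 (Zephyr), 116 (Tessera), 110 (Orion), …
The 2 highest are Brio, Zephyr.
Clearing price = highest rejected bid = €116.
Total revenue = 2 × €116 = €232.

Total revenue: €232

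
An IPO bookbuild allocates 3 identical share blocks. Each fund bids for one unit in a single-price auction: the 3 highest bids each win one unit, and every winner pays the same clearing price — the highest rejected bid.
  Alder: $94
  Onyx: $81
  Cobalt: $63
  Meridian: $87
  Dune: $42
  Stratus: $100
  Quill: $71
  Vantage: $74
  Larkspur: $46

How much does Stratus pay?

Stratus pays $81

Ordering the bids: 100 (Stratus), 94 (Alder), 87 (Meridian), 81 (Onyx), 74 (Vantage), …
The 3 highest are Stratus, Alder, Meridian.
Highest unsuccessful bid: $81 → clearing price.
Stratus wins → pays $81.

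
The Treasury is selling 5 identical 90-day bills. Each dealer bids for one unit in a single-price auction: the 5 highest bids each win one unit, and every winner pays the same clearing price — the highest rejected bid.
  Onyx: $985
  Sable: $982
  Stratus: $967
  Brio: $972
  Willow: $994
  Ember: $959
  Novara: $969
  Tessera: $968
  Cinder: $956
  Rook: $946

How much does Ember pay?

Ember pays $0

Ordering the bids: 994 (Willow), 985 (Onyx), 982 (Sable), 972 (Brio), 969 (Novara), 968 (Tessera), 967 (Stratus), …
The 5 highest are Willow, Onyx, Sable, Brio, Novara.
Clearing price = highest rejected bid = $968.
Ember does not win → pays $0.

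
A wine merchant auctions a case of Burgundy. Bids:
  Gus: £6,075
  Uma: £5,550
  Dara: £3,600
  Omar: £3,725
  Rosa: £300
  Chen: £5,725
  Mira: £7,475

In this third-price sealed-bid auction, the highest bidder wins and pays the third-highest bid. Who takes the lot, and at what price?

Bids in order: 7,475 (Mira) > 6,075 (Gus) > 5,725 (Chen) > 5,550 (Uma) > 3,725 (Omar) > 3,600 (Dara) > …
Mira wins; payment is bid #3 in the ranking = £5,725.

Mira pays £5,725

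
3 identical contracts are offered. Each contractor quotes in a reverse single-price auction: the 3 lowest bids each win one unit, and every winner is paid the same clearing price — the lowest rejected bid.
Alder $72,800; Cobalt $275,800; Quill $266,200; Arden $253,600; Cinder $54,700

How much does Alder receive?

Alder is paid $266,200

Bids ranked low→high: 54,700 (Cinder), 72,800 (Alder), 253,600 (Arden), 266,200 (Quill), 275,800 (Cobalt)
Winners (3 units): Cinder, Alder, Arden.
Lowest unsuccessful bid: $266,200 → clearing price.
Alder wins → is paid $266,200.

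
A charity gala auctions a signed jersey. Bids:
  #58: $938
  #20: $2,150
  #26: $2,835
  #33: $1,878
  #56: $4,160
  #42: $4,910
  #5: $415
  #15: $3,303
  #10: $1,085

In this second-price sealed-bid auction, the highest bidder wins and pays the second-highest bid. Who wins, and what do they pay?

#42 pays $4,160

Sorting bids: 4,910 (#42) > 4,160 (#56) > 3,303 (#15) > 2,835 (#26) > 2,150 (#20) > 1,878 (#33) > …
Second-price: #42 pays #56's bid of $4,160.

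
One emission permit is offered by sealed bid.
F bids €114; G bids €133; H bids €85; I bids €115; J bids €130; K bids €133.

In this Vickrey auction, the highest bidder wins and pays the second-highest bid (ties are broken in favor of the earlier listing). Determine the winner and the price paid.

G pays €133

Rule: the highest bidder wins and pays the second-highest bid.
Bids ranked: 133 (G) > 133 (K) > 130 (J) > 115 (I) > 114 (F) > 85 (H)
Tie at €133 → G wins by tie-break.
G wins with the highest bid; price is set by the runner-up at €133.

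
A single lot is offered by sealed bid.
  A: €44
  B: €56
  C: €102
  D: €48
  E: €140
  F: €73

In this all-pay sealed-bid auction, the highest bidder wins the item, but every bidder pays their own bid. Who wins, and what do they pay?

Rule: the highest bidder wins the item, but every bidder pays their own bid.
Sorting bids: 140 (E) > 102 (C) > 73 (F) > 56 (B) > 48 (D) > 44 (A)
E wins with the top bid; all bids are sunk regardless.

E pays €140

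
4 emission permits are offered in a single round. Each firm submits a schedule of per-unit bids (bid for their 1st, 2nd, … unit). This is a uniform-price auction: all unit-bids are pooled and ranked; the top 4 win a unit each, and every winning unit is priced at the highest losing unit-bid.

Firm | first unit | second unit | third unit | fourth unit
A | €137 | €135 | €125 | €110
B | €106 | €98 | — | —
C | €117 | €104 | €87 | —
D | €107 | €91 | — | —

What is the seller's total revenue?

Total revenue: €440

Merging the schedules and taking the best 4: 137 (A-1), 135 (A-2), 125 (A-3), 117 (C-1)
First bid not allocated: €110.
Allocation: A 3, C 1. Every unit priced at €110.
Revenue = 4 × 110 = €440.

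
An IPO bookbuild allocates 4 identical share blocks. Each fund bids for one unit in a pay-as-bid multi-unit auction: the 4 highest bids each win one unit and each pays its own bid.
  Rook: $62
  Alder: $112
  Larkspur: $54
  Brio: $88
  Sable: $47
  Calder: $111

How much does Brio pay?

Bids ranked high→low: 112 (Alder), 111 (Calder), 88 (Brio), 62 (Rook), 54 (Larkspur), 47 (Sable)
Top 4: Alder, Calder, Brio, Rook.
Brio wins → own bid $88.

Brio pays $88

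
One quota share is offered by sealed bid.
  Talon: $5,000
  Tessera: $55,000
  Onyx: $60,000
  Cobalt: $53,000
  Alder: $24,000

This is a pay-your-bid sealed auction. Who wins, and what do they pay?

Bids ranked: 60,000 (Onyx) > 55,000 (Tessera) > 53,000 (Cobalt) > 24,000 (Alder) > 5,000 (Talon)
Onyx is highest → pays own bid, $60,000.

Onyx pays $60,000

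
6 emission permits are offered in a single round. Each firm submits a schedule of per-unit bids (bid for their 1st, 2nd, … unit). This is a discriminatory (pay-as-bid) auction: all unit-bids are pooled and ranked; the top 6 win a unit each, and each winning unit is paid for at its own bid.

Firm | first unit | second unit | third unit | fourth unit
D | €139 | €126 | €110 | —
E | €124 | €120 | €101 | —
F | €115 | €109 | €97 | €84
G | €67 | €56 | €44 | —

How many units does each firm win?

D 3, E 2, F 1

All unit-bids, highest first — top 6: 139 (D-1), 126 (D-2), 124 (E-1), 120 (E-2), 115 (F-1), 110 (D-3)
Next rejected bid: €109 (not a price — pay-as-bid).
Allocation: D 3, E 2, F 1.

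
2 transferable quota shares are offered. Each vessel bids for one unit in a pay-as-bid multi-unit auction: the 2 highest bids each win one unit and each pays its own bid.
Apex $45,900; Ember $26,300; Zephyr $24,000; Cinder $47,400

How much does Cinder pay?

Cinder pays $47,400

Ordering the bids: 47,400 (Cinder), 45,900 (Apex), 26,300 (Ember), 24,000 (Zephyr)
Winners (2 units): Cinder, Apex.
Cinder wins → own bid $47,400.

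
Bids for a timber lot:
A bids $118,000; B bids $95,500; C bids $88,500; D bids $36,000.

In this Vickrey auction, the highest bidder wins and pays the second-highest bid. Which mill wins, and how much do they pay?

Bids in order: 118,000 (A) > 95,500 (B) > 88,500 (C) > 36,000 (D)
A wins with the highest bid; price is set by the runner-up at $95,500.

A pays $95,500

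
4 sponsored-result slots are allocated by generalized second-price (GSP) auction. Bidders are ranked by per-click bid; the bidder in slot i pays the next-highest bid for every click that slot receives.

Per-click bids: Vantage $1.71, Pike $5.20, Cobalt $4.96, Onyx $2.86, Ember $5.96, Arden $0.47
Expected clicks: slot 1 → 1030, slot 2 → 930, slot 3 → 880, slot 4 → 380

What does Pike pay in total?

Pike pays $4612.80

Per-click bids in order: $5.96 (Ember) > $5.20 (Pike) > $4.96 (Cobalt) > $2.86 (Onyx) > $1.71 (Vantage) > …
Pike holds slot 2 → pays next bid $4.96 × 930 clicks = $4612.80.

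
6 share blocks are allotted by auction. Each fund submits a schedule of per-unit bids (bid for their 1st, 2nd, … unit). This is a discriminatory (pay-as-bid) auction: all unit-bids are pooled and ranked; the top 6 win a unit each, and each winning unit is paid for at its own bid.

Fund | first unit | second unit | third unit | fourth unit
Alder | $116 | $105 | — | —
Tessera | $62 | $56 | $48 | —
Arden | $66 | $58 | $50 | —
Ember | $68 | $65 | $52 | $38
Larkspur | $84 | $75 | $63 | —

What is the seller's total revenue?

Total revenue: $514

All unit-bids, highest first — top 6: 116 (Alder-1), 105 (Alder-2), 84 (Larkspur-1), 75 (Larkspur-2), 68 (Ember-1), 66 (Arden-1)
Next rejected bid: $65 (not a price — pay-as-bid).
Each winning unit pays its own bid.
Revenue = 116 + 105 + 84 + 75 + 68 + 66 = $514.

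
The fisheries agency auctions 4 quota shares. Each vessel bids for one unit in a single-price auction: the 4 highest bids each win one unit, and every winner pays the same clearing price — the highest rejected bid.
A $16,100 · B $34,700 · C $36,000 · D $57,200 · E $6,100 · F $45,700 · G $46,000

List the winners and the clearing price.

D, G, F, C; each pays $34,700

Bids ranked high→low: 57,200 (D), 46,000 (G), 45,700 (F), 36,000 (C), 34,700 (B), 16,100 (A), …
Winners (4 units): D, G, F, C.
Clearing price = highest rejected bid = $34,700.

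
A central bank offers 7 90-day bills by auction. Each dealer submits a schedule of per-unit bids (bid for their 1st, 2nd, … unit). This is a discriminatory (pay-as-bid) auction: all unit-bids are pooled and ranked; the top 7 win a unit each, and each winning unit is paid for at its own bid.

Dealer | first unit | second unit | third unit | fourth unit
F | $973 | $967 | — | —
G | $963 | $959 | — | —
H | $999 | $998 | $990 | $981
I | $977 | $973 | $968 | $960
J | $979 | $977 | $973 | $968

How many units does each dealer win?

H 4, I 1, J 2

Merging the schedules and taking the best 7: 999 (H-1), 998 (H-2), 990 (H-3), 981 (H-4), 979 (J-1), 977 (I-1), 977 (J-2)
Next rejected bid: $973 (not a price — pay-as-bid).
Allocation: H 4, I 1, J 2.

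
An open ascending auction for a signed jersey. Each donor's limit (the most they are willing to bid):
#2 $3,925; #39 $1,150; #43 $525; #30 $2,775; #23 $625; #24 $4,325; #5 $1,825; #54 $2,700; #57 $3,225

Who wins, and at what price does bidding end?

#24 wins at $3,925

Rule: the price rises until one bidder remains; the winner pays the price at which the last rival dropped out.
Sorting limits: 4,325 (#24) > 3,925 (#2) > 3,225 (#57) > 2,775 (#30) > 2,700 (#54) > 1,825 (#5) > …
Once the price passes $3,925, only #24 is left; the hammer falls at #2's limit of $3,925.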